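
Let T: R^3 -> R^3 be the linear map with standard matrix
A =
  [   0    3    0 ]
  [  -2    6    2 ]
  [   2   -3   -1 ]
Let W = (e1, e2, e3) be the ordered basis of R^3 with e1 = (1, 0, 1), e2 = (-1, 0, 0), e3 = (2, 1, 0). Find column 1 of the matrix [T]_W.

(1, 1, 0)

Column 1 of [T]_W is the W-coordinate vector of T(e1).
In standard coordinates T(e1) = A e1 = (0, 0, 1).
Converting to W: (0, 0, 1) = e1 + e2 + 0·e3, so the coordinate vector is (1, 1, 0).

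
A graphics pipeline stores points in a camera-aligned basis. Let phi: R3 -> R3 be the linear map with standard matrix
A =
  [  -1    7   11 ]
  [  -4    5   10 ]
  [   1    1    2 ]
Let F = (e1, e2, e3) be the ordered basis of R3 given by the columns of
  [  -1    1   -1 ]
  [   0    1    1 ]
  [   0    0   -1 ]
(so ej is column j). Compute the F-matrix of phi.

[[1, -1, -2], [3, 3, -3], [1, -2, 2]]

The j-th column of [phi]_F is [phi(ej)]_F.
phi(e1) = A e1 = <1, 4, -1> = e1 + 3e2 + e3, so column 1 is <1, 3, 1>.
Repeating for e2, e3 and assembling the columns gives [[1, -1, -2], [3, 3, -3], [1, -2, 2]].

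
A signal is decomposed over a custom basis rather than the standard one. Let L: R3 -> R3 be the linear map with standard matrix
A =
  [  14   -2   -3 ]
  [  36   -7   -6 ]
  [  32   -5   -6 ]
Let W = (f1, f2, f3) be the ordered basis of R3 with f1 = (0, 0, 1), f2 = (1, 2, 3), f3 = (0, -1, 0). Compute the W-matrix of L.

[[3, 1, -1], [-3, 1, 2], [0, -2, -3]]

Let P have columns f1, ..., f3. Then [L]_W = P^(-1) A P.
Here det P = -1, so P^(-1) is integer; computing A P first and then P^(-1)(A P) gives [[3, 1, -1], [-3, 1, 2], [0, -2, -3]].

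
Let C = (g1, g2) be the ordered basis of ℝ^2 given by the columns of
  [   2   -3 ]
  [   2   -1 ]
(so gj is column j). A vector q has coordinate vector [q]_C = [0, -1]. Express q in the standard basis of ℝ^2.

By definition q = 0·g1 - g2.
Summing componentwise gives [3, 1].

[3, 1]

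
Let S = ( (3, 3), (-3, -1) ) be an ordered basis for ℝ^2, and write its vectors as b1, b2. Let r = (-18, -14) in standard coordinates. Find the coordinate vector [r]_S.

Write r = c_1 b1 + c_2 b2 and solve for the c_i.
System: 3c_1 - 3c_2 = -18, 3c_1 - c_2 = -14; solving gives c_1 = -4, c_2 = 2.
Check: -4b1 + 2b2 = (-18, -14).

(-4, 2)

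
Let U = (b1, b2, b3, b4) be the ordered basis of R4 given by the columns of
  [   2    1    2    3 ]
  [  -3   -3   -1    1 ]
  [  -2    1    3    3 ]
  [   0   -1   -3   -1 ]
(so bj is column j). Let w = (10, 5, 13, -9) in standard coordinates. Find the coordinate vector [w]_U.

We seek scalars with c_1 b1 + ... + c_4 b4 = w; equivalently solve M c = w where the columns of M are b1, ..., b4.
Solving this 4x4 system gives c = (0, -2, 3, 2).
Check: 0·b1 - 2b2 + 3b3 + 2b4 = (10, 5, 13, -9).

(0, -2, 3, 2)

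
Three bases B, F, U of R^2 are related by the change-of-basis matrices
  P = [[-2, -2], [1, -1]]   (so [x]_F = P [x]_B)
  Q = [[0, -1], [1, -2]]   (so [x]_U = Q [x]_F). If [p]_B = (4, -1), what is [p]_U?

Composing the changes, [p]_U = Q P [p]_B.
Q P = [[-1, 1], [-4, 0]]; applying this to (4, -1) gives (-5, -16).

(-5, -16)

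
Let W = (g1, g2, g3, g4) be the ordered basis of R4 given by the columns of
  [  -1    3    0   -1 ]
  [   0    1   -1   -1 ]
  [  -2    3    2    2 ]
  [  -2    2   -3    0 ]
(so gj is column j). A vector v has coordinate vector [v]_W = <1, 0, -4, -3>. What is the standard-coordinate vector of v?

<2, 7, -16, 10>

By definition v = g1 + 0·g2 - 4g3 - 3g4.
Summing componentwise gives <2, 7, -16, 10>.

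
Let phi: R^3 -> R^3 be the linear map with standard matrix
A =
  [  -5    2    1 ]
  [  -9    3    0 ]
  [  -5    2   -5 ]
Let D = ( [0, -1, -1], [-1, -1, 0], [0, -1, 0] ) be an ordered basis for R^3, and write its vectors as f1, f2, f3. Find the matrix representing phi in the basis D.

The j-th column of [phi]_D is [phi(fj)]_D.
phi(f1) = A f1 = [-3, -3, 3] = -3f1 + 3f2 + 3f3, so column 1 is [-3, 3, 3].
Repeating for f2, f3 and assembling the columns gives [[-3, -3, 2], [3, -3, 2], [3, 0, -1]].

[[-3, -3, 2], [3, -3, 2], [3, 0, -1]]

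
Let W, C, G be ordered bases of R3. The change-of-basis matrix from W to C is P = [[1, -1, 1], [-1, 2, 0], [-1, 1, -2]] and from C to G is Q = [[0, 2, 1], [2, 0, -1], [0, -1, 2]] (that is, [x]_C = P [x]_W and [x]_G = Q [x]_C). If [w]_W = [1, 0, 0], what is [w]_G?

[-3, 3, -1]

Composing the changes, [w]_G = Q P [w]_W.
Q P = [[-3, 5, -2], [3, -3, 4], [-1, 0, -4]]; applying this to [1, 0, 0] gives [-3, 3, -1].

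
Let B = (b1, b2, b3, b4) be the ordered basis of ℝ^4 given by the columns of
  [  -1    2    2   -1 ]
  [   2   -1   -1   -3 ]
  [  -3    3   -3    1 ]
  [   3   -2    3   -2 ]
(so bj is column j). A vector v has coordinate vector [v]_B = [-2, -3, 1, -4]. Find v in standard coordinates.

[2, 10, -10, 11]

By definition v = -2b1 - 3b2 + b3 - 4b4.
Summing componentwise gives [2, 10, -10, 11].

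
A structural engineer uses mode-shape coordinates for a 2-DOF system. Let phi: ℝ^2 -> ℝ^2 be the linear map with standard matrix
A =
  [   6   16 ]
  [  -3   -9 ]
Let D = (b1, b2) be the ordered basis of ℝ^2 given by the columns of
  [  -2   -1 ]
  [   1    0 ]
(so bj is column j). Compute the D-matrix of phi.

The j-th column of [phi]_D is [phi(bj)]_D.
phi(b1) = A b1 = [4, -3] = -3b1 + 2b2, so column 1 is [-3, 2].
Repeating for b2 and assembling the columns gives [[-3, 3], [2, 0]].

[[-3, 3], [2, 0]]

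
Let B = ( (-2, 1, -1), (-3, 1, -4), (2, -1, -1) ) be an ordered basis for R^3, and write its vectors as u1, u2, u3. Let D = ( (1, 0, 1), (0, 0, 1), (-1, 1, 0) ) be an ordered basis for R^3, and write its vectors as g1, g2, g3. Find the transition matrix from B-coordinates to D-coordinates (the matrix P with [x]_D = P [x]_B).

[[-1, -2, 1], [0, -2, -2], [1, 1, -1]]

Let M have columns uj and N have columns gj. Then for every x, N [x]_D = x = M [x]_B, so P = N^(-1) M.
Since det N = -1, N^(-1) has integer entries; multiplying gives P = [[-1, -2, 1], [0, -2, -2], [1, 1, -1]].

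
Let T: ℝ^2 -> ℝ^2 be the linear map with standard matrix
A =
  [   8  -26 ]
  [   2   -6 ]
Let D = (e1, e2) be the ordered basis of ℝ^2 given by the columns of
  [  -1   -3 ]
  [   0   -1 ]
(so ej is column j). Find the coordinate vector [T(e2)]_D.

Compute T(e2) = A e2 = <2, 0> in standard coordinates.
Then write this in D-coordinates: solve for y in y_1 e1 + y_2 e2 = <2, 0>.
This gives y = <-2, 0>, which is column 2 of [T]_D.

<-2, 0>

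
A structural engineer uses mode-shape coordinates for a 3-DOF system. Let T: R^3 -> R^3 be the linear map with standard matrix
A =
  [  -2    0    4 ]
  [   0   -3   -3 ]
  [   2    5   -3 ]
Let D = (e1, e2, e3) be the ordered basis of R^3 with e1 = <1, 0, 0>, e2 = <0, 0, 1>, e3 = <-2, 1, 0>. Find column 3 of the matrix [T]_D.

<-2, 1, -3>

Compute T(e3) = A e3 = <4, -3, 1> in standard coordinates.
Then write this in D-coordinates: solve for y in y_1 e1 + ... + y_3 e3 = <4, -3, 1>.
This gives y = <-2, 1, -3>, which is column 3 of [T]_D.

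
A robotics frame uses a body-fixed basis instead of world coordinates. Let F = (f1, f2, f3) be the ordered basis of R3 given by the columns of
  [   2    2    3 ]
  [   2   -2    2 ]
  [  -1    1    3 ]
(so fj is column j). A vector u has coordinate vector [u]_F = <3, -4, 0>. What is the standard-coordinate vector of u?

<-2, 14, -7>

The coordinates say u = 3f1 - 4f2 + 0·f3; adding the scaled basis vectors gives <-2, 14, -7>.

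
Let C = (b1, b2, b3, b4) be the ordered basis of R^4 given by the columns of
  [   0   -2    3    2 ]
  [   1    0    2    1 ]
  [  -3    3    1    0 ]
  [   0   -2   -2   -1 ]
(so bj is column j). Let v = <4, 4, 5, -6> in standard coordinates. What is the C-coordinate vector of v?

<0, 1, 2, 0>

[v]_C is the unique c with M c = v, where M has columns b1, ..., b4.
Solving this 4x4 system gives c = (0, 1, 2, 0).
Check: 0·b1 + b2 + 2b3 + 0·b4 = <4, 4, 5, -6>.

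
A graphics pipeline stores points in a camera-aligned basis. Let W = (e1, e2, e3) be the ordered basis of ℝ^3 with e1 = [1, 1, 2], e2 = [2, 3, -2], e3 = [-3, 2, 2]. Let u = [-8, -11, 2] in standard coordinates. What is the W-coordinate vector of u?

[-2, -3, 0]

[u]_W is the unique c with M c = u, where M has columns e1, ..., e3.
Solving this 3x3 system gives c = (-2, -3, 0).
Check: -2e1 - 3e2 + 0·e3 = [-8, -11, 2].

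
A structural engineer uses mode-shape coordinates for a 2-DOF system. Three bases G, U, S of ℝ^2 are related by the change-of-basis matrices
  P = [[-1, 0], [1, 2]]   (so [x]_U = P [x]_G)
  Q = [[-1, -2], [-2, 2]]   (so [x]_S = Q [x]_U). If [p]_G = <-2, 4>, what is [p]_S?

<-14, 8>

First [p]_U = P [p]_G = <2, 6>.
Then [p]_S = Q [p]_U = <-14, 8>.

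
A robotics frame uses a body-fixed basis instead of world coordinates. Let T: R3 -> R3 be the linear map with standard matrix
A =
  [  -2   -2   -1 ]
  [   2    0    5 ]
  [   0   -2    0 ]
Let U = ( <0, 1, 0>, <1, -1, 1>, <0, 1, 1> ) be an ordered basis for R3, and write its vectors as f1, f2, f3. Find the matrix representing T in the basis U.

With P the matrix whose columns are f1, ..., f3, [T]_U = P^(-1) A P.
Column by column: T(f1) = A f1 = <-2, 0, -2>; its U-coordinates <-2, -2, 0> give column 1.
Continuing for each basis vector yields [T]_U = [[-2, 3, 1], [-2, -1, -3], [0, 3, 1]].

[[-2, 3, 1], [-2, -1, -3], [0, 3, 1]]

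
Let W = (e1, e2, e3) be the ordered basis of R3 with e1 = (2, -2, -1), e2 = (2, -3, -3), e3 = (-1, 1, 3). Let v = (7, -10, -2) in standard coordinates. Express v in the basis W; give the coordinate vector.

Write v = c_1 e1 + ... + c_3 e3 and solve for the c_i.
Gaussian elimination on [M | v] yields c = (2, 3, 3).
Check: 2e1 + 3e2 + 3e3 = (7, -10, -2).

(2, 3, 3)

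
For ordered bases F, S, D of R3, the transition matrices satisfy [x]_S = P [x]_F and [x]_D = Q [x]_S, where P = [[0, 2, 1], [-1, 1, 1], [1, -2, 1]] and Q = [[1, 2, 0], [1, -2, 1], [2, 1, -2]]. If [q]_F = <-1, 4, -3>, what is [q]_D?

<9, -11, 36>

Composing the changes, [q]_D = Q P [q]_F.
Q P = [[-2, 4, 3], [3, -2, 0], [-3, 9, 1]]; applying this to <-1, 4, -3> gives <9, -11, 36>.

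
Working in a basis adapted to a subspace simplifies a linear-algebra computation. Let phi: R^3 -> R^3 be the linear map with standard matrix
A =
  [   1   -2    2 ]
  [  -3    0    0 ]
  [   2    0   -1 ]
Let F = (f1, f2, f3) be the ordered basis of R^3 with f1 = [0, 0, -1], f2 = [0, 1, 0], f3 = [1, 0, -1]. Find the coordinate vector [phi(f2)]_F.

Column 2 of [phi]_F is the F-coordinate vector of phi(f2).
In standard coordinates phi(f2) = A f2 = [-2, 0, 0].
Converting to F: [-2, 0, 0] = 2f1 + 0·f2 - 2f3, so the coordinate vector is [2, 0, -2].

[2, 0, -2]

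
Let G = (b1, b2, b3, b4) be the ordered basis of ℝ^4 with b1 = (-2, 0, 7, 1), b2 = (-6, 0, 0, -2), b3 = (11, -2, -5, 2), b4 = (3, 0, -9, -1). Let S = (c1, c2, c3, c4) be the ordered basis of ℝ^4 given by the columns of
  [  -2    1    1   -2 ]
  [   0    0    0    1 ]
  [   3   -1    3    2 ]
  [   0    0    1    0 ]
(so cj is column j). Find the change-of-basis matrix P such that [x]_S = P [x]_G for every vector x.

Column j of P is [bj]_S, since P maps G-coordinates to S-coordinates.
Expressing b1 in S: b1 = c1 - c2 + c3 + 0·c4, so column 1 of P is (1, -1, 1, 0).
Doing the same for each bj gives P = [[1, 2, -2, -2], [-1, 0, 1, 0], [1, -2, 2, -1], [0, 0, -2, 0]].

[[1, 2, -2, -2], [-1, 0, 1, 0], [1, -2, 2, -1], [0, 0, -2, 0]]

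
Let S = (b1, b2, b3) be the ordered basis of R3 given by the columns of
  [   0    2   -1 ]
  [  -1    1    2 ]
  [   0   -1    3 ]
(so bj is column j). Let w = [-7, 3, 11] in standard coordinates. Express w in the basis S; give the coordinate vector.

[1, -2, 3]

Write w = c_1 b1 + ... + c_3 b3 and solve for the c_i.
Row-reducing the augmented matrix [M | w] gives c = (1, -2, 3).
Check: b1 - 2b2 + 3b3 = [-7, 3, 11].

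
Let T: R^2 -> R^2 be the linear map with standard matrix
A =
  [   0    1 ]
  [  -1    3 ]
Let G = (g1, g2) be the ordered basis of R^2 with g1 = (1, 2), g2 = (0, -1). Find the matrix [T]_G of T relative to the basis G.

Let P have columns g1, g2. Then [T]_G = P^(-1) A P.
Here det P = -1, so P^(-1) is integer; computing A P first and then P^(-1)(A P) gives [[2, -1], [-1, 1]].

[[2, -1], [-1, 1]]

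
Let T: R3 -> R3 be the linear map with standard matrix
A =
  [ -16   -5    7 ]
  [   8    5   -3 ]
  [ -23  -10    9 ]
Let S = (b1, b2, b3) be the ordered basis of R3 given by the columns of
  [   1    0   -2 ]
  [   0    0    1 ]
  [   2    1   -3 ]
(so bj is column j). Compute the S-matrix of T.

The j-th column of [T]_S is [T(bj)]_S.
T(b1) = A b1 = <-2, 2, -5> = 2b1 - 3b2 + 2b3, so column 1 is <2, -3, 2>.
Repeating for b2, b3 and assembling the columns gives [[2, 1, 2], [-3, -2, -1], [2, -3, -2]].

[[2, 1, 2], [-3, -2, -1], [2, -3, -2]]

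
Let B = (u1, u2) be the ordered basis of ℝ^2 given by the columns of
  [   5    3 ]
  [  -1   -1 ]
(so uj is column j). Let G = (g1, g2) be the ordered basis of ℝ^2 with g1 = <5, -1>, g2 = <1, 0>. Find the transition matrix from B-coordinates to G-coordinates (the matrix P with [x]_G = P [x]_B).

[[1, 1], [0, -2]]

Let M have columns uj and N have columns gj. Then for every x, N [x]_G = x = M [x]_B, so P = N^(-1) M.
Since det N = 1, N^(-1) has integer entries; multiplying gives P = [[1, 1], [0, -2]].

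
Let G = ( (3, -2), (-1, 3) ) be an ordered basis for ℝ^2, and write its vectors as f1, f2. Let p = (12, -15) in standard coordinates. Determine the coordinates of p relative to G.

Write p = c_1 f1 + c_2 f2 and solve for the c_i.
System: 3c_1 - c_2 = 12, -2c_1 + 3c_2 = -15; solving gives c_1 = 3, c_2 = -3.
Check: 3f1 - 3f2 = (12, -15).

(3, -3)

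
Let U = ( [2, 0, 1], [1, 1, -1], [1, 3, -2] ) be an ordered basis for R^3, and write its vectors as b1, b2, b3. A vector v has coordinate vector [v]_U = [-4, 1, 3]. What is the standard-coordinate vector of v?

The coordinates say v = -4b1 + b2 + 3b3; adding the scaled basis vectors gives [-4, 10, -11].

[-4, 10, -11]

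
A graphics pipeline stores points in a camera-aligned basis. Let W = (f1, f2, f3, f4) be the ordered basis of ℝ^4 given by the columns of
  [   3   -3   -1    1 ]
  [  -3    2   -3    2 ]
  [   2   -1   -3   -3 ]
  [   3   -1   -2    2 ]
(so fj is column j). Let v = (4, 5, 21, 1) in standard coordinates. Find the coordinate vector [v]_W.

(-1, -2, -4, -3)

We seek scalars with c_1 f1 + ... + c_4 f4 = v; equivalently solve M c = v where the columns of M are f1, ..., f4.
Row-reducing the augmented matrix [M | v] gives c = (-1, -2, -4, -3).
Check: -f1 - 2f2 - 4f3 - 3f4 = (4, 5, 21, 1).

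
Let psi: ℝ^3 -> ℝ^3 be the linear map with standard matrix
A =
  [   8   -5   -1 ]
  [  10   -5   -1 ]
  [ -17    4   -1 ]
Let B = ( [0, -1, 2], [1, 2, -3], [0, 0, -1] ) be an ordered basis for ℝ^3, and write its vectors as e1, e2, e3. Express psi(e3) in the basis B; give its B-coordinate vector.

Compute psi(e3) = A e3 = [1, 1, 1] in standard coordinates.
Then write this in B-coordinates: solve for y in y_1 e1 + ... + y_3 e3 = [1, 1, 1].
This gives y = [1, 1, -2], which is column 3 of [psi]_B.

[1, 1, -2]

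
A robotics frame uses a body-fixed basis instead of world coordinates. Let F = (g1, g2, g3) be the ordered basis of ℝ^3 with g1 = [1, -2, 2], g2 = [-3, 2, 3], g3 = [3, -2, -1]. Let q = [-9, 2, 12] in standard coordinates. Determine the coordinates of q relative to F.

[3, 1, -3]

Write q = c_1 g1 + ... + c_3 g3 and solve for the c_i.
Solving this 3x3 system gives c = (3, 1, -3).
Check: 3g1 + g2 - 3g3 = [-9, 2, 12].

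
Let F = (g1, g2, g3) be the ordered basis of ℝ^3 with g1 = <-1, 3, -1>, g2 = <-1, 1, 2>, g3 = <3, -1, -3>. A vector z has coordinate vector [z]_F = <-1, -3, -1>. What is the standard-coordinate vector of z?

<1, -5, -2>

By definition z = -g1 - 3g2 - g3.
Summing componentwise gives <1, -5, -2>.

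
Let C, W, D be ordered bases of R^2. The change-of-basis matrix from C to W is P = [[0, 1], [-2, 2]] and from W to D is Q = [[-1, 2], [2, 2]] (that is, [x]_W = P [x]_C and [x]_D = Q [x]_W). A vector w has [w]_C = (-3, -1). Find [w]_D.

(9, 6)

First [w]_W = P [w]_C = (-1, 4).
Then [w]_D = Q [w]_W = (9, 6).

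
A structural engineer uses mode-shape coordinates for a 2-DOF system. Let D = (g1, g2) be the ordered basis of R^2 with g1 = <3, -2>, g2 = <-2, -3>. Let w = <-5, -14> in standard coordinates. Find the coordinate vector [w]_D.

[w]_D is the unique c with M c = w, where M has columns g1, g2.
System: 3c_1 - 2c_2 = -5, -2c_1 - 3c_2 = -14; solving gives c_1 = 1, c_2 = 4.
Check: g1 + 4g2 = <-5, -14>.

<1, 4>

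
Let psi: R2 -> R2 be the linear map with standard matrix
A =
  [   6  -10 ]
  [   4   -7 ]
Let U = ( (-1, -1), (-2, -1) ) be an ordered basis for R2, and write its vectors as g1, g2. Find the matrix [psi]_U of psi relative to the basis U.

The j-th column of [psi]_U is [psi(gj)]_U.
psi(g1) = A g1 = (4, 3) = -2g1 - g2, so column 1 is (-2, -1).
Repeating for g2 and assembling the columns gives [[-2, 0], [-1, 1]].

[[-2, 0], [-1, 1]]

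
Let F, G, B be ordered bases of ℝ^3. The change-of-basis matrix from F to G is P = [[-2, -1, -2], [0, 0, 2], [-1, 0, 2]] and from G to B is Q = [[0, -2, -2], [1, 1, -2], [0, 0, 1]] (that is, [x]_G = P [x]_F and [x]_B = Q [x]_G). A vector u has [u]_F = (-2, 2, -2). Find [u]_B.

First [u]_G = P [u]_F = (6, -4, -2).
Then [u]_B = Q [u]_G = (12, 6, -2).

(12, 6, -2)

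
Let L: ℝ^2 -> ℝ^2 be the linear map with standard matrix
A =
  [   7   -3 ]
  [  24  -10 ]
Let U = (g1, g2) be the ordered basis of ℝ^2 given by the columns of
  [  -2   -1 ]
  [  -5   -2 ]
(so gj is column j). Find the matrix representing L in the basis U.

[[0, 2], [-1, -3]]

With P the matrix whose columns are g1, g2, [L]_U = P^(-1) A P.
Column by column: L(g1) = A g1 = (1, 2); its U-coordinates (0, -1) give column 1.
Continuing for each basis vector yields [L]_U = [[0, 2], [-1, -3]].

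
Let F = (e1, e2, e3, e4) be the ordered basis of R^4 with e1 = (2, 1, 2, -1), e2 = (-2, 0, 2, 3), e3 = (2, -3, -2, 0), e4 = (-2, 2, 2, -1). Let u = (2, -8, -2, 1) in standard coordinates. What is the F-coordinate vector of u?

(0, 1, 4, 2)

We seek scalars with c_1 e1 + ... + c_4 e4 = u; equivalently solve M c = u where the columns of M are e1, ..., e4.
Gaussian elimination on [M | u] yields c = (0, 1, 4, 2).
Check: 0·e1 + e2 + 4e3 + 2e4 = (2, -8, -2, 1).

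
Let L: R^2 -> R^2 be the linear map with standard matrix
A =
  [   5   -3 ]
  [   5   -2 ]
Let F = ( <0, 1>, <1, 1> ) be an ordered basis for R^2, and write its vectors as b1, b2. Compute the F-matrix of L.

Let P have columns b1, b2. Then [L]_F = P^(-1) A P.
Here det P = -1, so P^(-1) is integer; computing A P first and then P^(-1)(A P) gives [[1, 1], [-3, 2]].

[[1, 1], [-3, 2]]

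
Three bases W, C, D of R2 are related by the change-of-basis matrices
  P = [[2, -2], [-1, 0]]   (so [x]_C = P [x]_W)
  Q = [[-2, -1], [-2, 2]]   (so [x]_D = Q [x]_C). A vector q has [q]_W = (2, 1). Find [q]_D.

First [q]_C = P [q]_W = (2, -2).
Then [q]_D = Q [q]_C = (-2, -8).

(-2, -8)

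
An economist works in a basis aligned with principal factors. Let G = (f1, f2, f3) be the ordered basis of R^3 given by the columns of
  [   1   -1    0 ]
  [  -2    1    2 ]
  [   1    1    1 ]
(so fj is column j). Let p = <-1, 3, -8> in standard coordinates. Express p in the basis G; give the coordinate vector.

<-4, -3, -1>

Write p = c_1 f1 + ... + c_3 f3 and solve for the c_i.
Row-reducing the augmented matrix [M | p] gives c = (-4, -3, -1).
Check: -4f1 - 3f2 - f3 = <-1, 3, -8>.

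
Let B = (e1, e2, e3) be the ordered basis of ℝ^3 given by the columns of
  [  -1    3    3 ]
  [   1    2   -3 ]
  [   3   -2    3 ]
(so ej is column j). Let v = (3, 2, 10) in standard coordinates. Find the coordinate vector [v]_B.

Write v = c_1 e1 + ... + c_3 e3 and solve for the c_i.
Solving this 3x3 system gives c = (3, 1, 1).
Check: 3e1 + e2 + e3 = (3, 2, 10).

(3, 1, 1)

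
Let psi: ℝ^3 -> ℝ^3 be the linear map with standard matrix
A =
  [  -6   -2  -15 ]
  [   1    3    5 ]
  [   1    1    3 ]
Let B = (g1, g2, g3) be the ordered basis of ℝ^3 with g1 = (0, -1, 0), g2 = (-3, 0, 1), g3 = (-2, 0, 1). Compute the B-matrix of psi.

With P the matrix whose columns are g1, ..., g3, [psi]_B = P^(-1) A P.
Column by column: psi(g1) = A g1 = (2, -3, -1); its B-coordinates (3, 0, -1) give column 1.
Continuing for each basis vector yields [psi]_B = [[3, -2, -3], [0, -3, 1], [-1, 3, 0]].

[[3, -2, -3], [0, -3, 1], [-1, 3, 0]]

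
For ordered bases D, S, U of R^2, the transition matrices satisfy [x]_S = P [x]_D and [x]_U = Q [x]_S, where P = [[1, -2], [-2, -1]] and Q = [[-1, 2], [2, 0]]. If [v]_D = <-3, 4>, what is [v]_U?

<15, -22>

Apply P to get S-coordinates <-11, 2>, then Q to get U-coordinates.
The result is [v]_U = <15, -22>.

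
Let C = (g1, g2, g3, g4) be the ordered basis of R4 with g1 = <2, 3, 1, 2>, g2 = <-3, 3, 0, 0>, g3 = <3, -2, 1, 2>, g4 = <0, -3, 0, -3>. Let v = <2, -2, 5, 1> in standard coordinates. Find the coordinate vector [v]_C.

<1, 4, 4, 3>

Write v = c_1 g1 + ... + c_4 g4 and solve for the c_i.
Gaussian elimination on [M | v] yields c = (1, 4, 4, 3).
Check: g1 + 4g2 + 4g3 + 3g4 = <2, -2, 5, 1>.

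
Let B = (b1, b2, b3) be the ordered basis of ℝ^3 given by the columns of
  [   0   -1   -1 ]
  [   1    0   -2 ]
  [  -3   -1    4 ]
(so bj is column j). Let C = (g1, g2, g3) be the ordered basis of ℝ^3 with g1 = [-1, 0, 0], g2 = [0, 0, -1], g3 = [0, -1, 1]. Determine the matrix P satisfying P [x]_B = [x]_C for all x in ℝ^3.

Let M have columns bj and N have columns gj. Then for every x, N [x]_C = x = M [x]_B, so P = N^(-1) M.
Since det N = 1, N^(-1) has integer entries; multiplying gives P = [[0, 1, 1], [2, 1, -2], [-1, 0, 2]].

[[0, 1, 1], [2, 1, -2], [-1, 0, 2]]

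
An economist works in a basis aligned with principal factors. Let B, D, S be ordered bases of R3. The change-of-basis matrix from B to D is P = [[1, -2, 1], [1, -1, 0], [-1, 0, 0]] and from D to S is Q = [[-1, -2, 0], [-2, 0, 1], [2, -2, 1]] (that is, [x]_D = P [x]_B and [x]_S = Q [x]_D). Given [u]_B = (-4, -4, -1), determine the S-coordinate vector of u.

(-3, -2, 10)

First [u]_D = P [u]_B = (3, 0, 4).
Then [u]_S = Q [u]_D = (-3, -2, 10).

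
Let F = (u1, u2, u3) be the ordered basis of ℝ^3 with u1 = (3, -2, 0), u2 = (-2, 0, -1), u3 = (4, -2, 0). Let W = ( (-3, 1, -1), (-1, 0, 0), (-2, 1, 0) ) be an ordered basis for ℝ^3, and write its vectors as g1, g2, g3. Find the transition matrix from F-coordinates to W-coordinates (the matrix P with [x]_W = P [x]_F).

Column j of P is [uj]_W, since P maps F-coordinates to W-coordinates.
Expressing u1 in W: u1 = 0·g1 + g2 - 2g3, so column 1 of P is (0, 1, -2).
Doing the same for each uj gives P = [[0, 1, 0], [1, 1, 0], [-2, -1, -2]].

[[0, 1, 0], [1, 1, 0], [-2, -1, -2]]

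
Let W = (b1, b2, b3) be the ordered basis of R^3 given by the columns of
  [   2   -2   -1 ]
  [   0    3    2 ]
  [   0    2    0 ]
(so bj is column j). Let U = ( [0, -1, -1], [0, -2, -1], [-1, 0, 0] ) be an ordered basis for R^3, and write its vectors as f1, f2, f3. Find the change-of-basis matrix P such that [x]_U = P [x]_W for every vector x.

[[0, -1, 2], [0, -1, -2], [-2, 2, 1]]

Column j of P is [bj]_U, since P maps W-coordinates to U-coordinates.
Expressing b1 in U: b1 = 0·f1 + 0·f2 - 2f3, so column 1 of P is [0, 0, -2].
Doing the same for each bj gives P = [[0, -1, 2], [0, -1, -2], [-2, 2, 1]].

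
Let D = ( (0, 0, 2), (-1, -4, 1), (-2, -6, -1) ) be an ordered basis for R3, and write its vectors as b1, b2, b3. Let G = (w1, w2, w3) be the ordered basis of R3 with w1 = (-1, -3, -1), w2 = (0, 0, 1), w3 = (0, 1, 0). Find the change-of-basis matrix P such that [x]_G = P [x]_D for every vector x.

[[0, 1, 2], [2, 2, 1], [0, -1, 0]]

Column j of P is [bj]_G, since P maps D-coordinates to G-coordinates.
Expressing b1 in G: b1 = 0·w1 + 2w2 + 0·w3, so column 1 of P is (0, 2, 0).
Doing the same for each bj gives P = [[0, 1, 2], [2, 2, 1], [0, -1, 0]].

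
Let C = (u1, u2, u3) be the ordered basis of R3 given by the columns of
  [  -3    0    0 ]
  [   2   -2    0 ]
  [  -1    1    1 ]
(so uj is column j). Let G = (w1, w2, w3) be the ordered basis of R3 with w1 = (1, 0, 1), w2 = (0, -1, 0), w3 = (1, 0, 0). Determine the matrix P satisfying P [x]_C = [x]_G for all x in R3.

[[-1, 1, 1], [-2, 2, 0], [-2, -1, -1]]

Column j of P is [uj]_G, since P maps C-coordinates to G-coordinates.
Expressing u1 in G: u1 = -w1 - 2w2 - 2w3, so column 1 of P is (-1, -2, -2).
Doing the same for each uj gives P = [[-1, 1, 1], [-2, 2, 0], [-2, -1, -1]].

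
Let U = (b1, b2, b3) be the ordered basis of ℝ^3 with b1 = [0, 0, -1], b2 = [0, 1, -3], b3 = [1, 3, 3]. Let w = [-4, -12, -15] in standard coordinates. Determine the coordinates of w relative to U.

[3, 0, -4]

We seek scalars with c_1 b1 + ... + c_3 b3 = w; equivalently solve M c = w where the columns of M are b1, ..., b3.
Row-reducing the augmented matrix [M | w] gives c = (3, 0, -4).
Check: 3b1 + 0·b2 - 4b3 = [-4, -12, -15].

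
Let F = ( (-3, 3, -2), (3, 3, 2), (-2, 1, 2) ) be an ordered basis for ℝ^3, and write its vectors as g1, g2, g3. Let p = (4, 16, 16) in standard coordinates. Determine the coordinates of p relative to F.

Write p = c_1 g1 + ... + c_3 g3 and solve for the c_i.
Row-reducing the augmented matrix [M | p] gives c = (0, 4, 4).
Check: 0·g1 + 4g2 + 4g3 = (4, 16, 16).

(0, 4, 4)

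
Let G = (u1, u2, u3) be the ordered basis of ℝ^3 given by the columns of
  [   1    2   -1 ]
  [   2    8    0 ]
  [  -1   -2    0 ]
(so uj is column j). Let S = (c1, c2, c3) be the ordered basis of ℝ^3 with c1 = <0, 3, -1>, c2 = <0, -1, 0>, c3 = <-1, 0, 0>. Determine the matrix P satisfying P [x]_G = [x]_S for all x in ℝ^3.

[[1, 2, 0], [1, -2, 0], [-1, -2, 1]]

Let M have columns uj and N have columns cj. Then for every x, N [x]_S = x = M [x]_G, so P = N^(-1) M.
Since det N = 1, N^(-1) has integer entries; multiplying gives P = [[1, 2, 0], [1, -2, 0], [-1, -2, 1]].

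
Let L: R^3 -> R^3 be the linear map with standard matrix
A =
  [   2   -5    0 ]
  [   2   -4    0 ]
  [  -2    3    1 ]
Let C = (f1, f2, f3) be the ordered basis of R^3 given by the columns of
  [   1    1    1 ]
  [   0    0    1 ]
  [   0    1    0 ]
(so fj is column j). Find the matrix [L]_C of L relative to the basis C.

With P the matrix whose columns are f1, ..., f3, [L]_C = P^(-1) A P.
Column by column: L(f1) = A f1 = [2, 2, -2]; its C-coordinates [2, -2, 2] give column 1.
Continuing for each basis vector yields [L]_C = [[2, 1, -2], [-2, -1, 1], [2, 2, -2]].

[[2, 1, -2], [-2, -1, 1], [2, 2, -2]]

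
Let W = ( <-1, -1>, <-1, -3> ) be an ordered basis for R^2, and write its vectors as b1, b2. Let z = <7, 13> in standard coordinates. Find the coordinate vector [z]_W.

<-4, -3>

We seek scalars with c_1 b1 + c_2 b2 = z; equivalently solve M c = z where the columns of M are b1, b2.
System: -c_1 - c_2 = 7, -c_1 - 3c_2 = 13; solving gives c_1 = -4, c_2 = -3.
Check: -4b1 - 3b2 = <7, 13>.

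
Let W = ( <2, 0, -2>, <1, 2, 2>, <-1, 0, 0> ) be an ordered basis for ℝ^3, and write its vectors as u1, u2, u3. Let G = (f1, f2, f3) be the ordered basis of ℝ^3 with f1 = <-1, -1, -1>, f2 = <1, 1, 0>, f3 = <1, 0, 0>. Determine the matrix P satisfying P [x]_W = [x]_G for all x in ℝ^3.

Let M have columns uj and N have columns fj. Then for every x, N [x]_G = x = M [x]_W, so P = N^(-1) M.
Since det N = 1, N^(-1) has integer entries; multiplying gives P = [[2, -2, 0], [2, 0, 0], [2, -1, -1]].

[[2, -2, 0], [2, 0, 0], [2, -1, -1]]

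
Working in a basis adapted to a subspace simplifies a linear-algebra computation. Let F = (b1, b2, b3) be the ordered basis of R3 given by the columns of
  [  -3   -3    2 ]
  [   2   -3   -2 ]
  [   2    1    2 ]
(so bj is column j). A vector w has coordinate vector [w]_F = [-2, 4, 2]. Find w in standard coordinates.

By definition w = -2b1 + 4b2 + 2b3.
Summing componentwise gives [-2, -20, 4].

[-2, -20, 4]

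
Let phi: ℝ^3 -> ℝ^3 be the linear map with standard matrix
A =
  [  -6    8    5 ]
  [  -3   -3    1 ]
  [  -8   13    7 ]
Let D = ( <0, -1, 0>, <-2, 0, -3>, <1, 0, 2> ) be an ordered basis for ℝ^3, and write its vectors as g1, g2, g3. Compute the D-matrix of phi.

Let P have columns g1, ..., g3. Then [phi]_D = P^(-1) A P.
Here det P = -1, so P^(-1) is integer; computing A P first and then P^(-1)(A P) gives [[-3, -3, 1], [3, 1, -2], [-2, -1, 0]].

[[-3, -3, 1], [3, 1, -2], [-2, -1, 0]]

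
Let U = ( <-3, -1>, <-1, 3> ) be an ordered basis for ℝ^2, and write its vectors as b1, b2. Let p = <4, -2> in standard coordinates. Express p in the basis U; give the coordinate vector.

<-1, -1>

We seek scalars with c_1 b1 + c_2 b2 = p; equivalently solve M c = p where the columns of M are b1, b2.
System: -3c_1 - c_2 = 4, -c_1 + 3c_2 = -2; solving gives c_1 = -1, c_2 = -1.
Check: -b1 - b2 = <4, -2>.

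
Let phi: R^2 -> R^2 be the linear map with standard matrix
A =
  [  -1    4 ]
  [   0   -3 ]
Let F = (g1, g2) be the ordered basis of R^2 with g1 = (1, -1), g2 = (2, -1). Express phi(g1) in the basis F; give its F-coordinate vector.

Compute phi(g1) = A g1 = (-5, 3) in standard coordinates.
Then write this in F-coordinates: solve for y in y_1 g1 + y_2 g2 = (-5, 3).
This gives y = (-1, -2), which is column 1 of [phi]_F.

(-1, -2)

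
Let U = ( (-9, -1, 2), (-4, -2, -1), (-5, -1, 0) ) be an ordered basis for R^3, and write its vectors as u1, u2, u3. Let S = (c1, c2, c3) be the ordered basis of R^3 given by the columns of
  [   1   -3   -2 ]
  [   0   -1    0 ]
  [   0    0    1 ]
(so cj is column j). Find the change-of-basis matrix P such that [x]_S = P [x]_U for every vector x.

[[-2, 0, -2], [1, 2, 1], [2, -1, 0]]

Take x = uj: its U-coordinates are the j-th standard unit vector, so P e_j — column j of P — equals [uj]_S.
u1 = -2c1 + c2 + 2c3, giving column 1 = (-2, 1, 2); repeating for each j gives P = [[-2, 0, -2], [1, 2, 1], [2, -1, 0]].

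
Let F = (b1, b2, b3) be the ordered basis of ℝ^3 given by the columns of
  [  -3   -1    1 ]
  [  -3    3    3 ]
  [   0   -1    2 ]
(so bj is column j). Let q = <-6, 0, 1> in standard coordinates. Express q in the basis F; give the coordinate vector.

<2, 1, 1>

[q]_F is the unique c with M c = q, where M has columns b1, ..., b3.
Solving this 3x3 system gives c = (2, 1, 1).
Check: 2b1 + b2 + b3 = <-6, 0, 1>.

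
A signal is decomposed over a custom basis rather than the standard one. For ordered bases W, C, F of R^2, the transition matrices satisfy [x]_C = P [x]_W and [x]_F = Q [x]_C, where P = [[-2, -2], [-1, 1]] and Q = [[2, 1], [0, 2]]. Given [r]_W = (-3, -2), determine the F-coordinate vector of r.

First [r]_C = P [r]_W = (10, 1).
Then [r]_F = Q [r]_C = (21, 2).

(21, 2)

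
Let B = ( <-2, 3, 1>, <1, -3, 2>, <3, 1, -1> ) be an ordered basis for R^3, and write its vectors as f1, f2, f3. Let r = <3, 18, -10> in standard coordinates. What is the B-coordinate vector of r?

Write r = c_1 f1 + ... + c_3 f3 and solve for the c_i.
Row-reducing the augmented matrix [M | r] gives c = (1, -4, 3).
Check: f1 - 4f2 + 3f3 = <3, 18, -10>.

<1, -4, 3>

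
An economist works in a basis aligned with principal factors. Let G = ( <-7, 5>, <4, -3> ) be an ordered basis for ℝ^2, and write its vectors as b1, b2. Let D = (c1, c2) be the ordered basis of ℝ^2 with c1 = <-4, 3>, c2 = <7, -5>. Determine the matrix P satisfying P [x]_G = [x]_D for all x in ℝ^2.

[[0, -1], [-1, 0]]

Take x = bj: its G-coordinates are the j-th standard unit vector, so P e_j — column j of P — equals [bj]_D.
b1 = 0·c1 - c2, giving column 1 = <0, -1>; repeating for each j gives P = [[0, -1], [-1, 0]].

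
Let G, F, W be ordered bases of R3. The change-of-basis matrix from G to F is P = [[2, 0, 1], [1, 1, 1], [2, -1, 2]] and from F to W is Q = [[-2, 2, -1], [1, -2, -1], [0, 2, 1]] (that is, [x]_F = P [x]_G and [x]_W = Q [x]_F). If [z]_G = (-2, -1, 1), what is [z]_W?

(3, 2, -5)

Apply P to get F-coordinates (-3, -2, -1), then Q to get W-coordinates.
The result is [z]_W = (3, 2, -5).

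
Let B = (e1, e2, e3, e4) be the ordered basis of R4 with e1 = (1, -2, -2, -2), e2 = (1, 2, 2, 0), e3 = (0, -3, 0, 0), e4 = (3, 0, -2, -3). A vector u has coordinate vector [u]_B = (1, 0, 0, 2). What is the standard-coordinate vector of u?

(7, -2, -6, -8)

The coordinates say u = e1 + 0·e2 + 0·e3 + 2e4; adding the scaled basis vectors gives (7, -2, -6, -8).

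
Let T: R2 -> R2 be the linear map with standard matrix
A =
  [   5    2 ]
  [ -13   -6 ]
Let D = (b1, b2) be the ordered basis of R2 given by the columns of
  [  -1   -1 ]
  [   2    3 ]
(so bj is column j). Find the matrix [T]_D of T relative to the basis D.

With P the matrix whose columns are b1, b2, [T]_D = P^(-1) A P.
Column by column: T(b1) = A b1 = (-1, 1); its D-coordinates (2, -1) give column 1.
Continuing for each basis vector yields [T]_D = [[2, 2], [-1, -3]].

[[2, 2], [-1, -3]]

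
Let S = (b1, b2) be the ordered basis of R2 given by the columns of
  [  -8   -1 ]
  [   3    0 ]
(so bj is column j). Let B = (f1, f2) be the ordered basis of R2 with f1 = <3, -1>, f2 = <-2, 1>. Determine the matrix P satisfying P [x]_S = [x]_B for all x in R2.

[[-2, -1], [1, -1]]

Take x = bj: its S-coordinates are the j-th standard unit vector, so P e_j — column j of P — equals [bj]_B.
b1 = -2f1 + f2, giving column 1 = <-2, 1>; repeating for each j gives P = [[-2, -1], [1, -1]].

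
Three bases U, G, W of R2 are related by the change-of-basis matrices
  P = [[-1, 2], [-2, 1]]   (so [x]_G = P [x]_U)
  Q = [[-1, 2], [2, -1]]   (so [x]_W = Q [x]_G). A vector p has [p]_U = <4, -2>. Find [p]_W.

<-12, -6>

Apply P to get G-coordinates <-8, -10>, then Q to get W-coordinates.
The result is [p]_W = <-12, -6>.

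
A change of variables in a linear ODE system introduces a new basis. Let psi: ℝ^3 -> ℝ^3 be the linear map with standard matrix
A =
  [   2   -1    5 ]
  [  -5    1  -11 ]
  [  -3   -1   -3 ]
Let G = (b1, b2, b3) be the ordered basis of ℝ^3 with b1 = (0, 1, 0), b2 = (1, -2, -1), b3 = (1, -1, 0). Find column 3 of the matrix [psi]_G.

(-1, 2, 1)

Column 3 of [psi]_G is the G-coordinate vector of psi(b3).
In standard coordinates psi(b3) = A b3 = (3, -6, -2).
Converting to G: (3, -6, -2) = -b1 + 2b2 + b3, so the coordinate vector is (-1, 2, 1).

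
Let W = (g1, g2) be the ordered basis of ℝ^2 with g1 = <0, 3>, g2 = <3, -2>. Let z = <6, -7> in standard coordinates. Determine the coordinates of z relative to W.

[z]_W is the unique c with M c = z, where M has columns g1, g2.
System: 0c_1 + 3c_2 = 6, 3c_1 - 2c_2 = -7; solving gives c_1 = -1, c_2 = 2.
Check: -g1 + 2g2 = <6, -7>.

<-1, 2>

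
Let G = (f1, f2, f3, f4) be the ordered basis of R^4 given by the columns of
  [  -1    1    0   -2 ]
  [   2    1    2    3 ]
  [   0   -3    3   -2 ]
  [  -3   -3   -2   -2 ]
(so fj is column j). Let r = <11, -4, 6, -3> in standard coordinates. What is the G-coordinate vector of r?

<-2, 3, 3, -3>

We seek scalars with c_1 f1 + ... + c_4 f4 = r; equivalently solve M c = r where the columns of M are f1, ..., f4.
Gaussian elimination on [M | r] yields c = (-2, 3, 3, -3).
Check: -2f1 + 3f2 + 3f3 - 3f4 = <11, -4, 6, -3>.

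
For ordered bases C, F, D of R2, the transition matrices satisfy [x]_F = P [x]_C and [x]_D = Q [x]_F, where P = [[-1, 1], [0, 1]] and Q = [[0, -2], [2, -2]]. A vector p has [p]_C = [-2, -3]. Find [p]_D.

Apply P to get F-coordinates [-1, -3], then Q to get D-coordinates.
The result is [p]_D = [6, 4].

[6, 4]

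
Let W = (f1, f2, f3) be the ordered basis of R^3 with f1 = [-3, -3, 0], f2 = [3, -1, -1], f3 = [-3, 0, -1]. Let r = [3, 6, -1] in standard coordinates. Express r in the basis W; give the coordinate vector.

[-2, 0, 1]

We seek scalars with c_1 f1 + ... + c_3 f3 = r; equivalently solve M c = r where the columns of M are f1, ..., f3.
Solving this 3x3 system gives c = (-2, 0, 1).
Check: -2f1 + 0·f2 + f3 = [3, 6, -1].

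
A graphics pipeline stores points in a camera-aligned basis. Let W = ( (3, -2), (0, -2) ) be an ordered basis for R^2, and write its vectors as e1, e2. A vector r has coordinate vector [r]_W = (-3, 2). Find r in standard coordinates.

By definition r = -3e1 + 2e2.
Summing componentwise gives (-9, 2).

(-9, 2)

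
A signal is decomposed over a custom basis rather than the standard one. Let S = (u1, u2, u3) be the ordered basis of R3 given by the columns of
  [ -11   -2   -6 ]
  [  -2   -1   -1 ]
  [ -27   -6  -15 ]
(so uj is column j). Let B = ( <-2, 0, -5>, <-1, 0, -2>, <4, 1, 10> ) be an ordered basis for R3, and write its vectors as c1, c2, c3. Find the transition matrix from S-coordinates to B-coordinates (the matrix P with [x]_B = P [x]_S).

Take x = uj: its S-coordinates are the j-th standard unit vector, so P e_j — column j of P — equals [uj]_B.
u1 = c1 + c2 - 2c3, giving column 1 = <1, 1, -2>; repeating for each j gives P = [[1, 0, 1], [1, -2, 0], [-2, -1, -1]].

[[1, 0, 1], [1, -2, 0], [-2, -1, -1]]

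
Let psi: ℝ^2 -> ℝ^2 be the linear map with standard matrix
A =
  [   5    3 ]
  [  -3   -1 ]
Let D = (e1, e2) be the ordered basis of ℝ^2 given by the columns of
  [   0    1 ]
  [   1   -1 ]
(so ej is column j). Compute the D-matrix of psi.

With P the matrix whose columns are e1, e2, [psi]_D = P^(-1) A P.
Column by column: psi(e1) = A e1 = (3, -1); its D-coordinates (2, 3) give column 1.
Continuing for each basis vector yields [psi]_D = [[2, 0], [3, 2]].

[[2, 0], [3, 2]]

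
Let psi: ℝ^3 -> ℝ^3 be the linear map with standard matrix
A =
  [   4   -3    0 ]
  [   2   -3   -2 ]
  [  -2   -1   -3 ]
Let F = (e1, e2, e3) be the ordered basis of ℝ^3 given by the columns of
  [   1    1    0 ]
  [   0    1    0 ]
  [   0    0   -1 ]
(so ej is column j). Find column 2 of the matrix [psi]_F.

Column 2 of [psi]_F is the F-coordinate vector of psi(e2).
In standard coordinates psi(e2) = A e2 = <1, -1, -3>.
Converting to F: <1, -1, -3> = 2e1 - e2 + 3e3, so the coordinate vector is <2, -1, 3>.

<2, -1, 3>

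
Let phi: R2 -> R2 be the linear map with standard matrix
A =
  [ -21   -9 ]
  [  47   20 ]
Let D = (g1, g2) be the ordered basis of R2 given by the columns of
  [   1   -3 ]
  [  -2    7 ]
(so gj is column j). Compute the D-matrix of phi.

Let P have columns g1, g2. Then [phi]_D = P^(-1) A P.
Here det P = 1, so P^(-1) is integer; computing A P first and then P^(-1)(A P) gives [[0, -3], [1, -1]].

[[0, -3], [1, -1]]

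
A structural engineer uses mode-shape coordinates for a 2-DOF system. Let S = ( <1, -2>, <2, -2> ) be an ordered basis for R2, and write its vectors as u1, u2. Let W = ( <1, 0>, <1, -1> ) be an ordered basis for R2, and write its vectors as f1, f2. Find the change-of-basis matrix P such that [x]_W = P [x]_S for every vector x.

[[-1, 0], [2, 2]]

Let M have columns uj and N have columns fj. Then for every x, N [x]_W = x = M [x]_S, so P = N^(-1) M.
Since det N = -1, N^(-1) has integer entries; multiplying gives P = [[-1, 0], [2, 2]].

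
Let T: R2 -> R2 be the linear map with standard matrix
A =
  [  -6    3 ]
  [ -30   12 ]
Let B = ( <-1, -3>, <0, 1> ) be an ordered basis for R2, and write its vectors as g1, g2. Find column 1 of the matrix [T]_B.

<3, 3>

Compute T(g1) = A g1 = <-3, -6> in standard coordinates.
Then write this in B-coordinates: solve for y in y_1 g1 + y_2 g2 = <-3, -6>.
This gives y = <3, 3>, which is column 1 of [T]_B.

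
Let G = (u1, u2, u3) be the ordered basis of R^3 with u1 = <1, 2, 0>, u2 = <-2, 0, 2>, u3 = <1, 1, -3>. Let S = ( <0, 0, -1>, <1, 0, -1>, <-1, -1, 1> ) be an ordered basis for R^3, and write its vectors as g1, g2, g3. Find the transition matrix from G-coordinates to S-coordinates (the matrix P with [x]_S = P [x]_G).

Column j of P is [uj]_S, since P maps G-coordinates to S-coordinates.
Expressing u1 in S: u1 = -g1 - g2 - 2g3, so column 1 of P is <-1, -1, -2>.
Doing the same for each uj gives P = [[-1, 0, 2], [-1, -2, 0], [-2, 0, -1]].

[[-1, 0, 2], [-1, -2, 0], [-2, 0, -1]]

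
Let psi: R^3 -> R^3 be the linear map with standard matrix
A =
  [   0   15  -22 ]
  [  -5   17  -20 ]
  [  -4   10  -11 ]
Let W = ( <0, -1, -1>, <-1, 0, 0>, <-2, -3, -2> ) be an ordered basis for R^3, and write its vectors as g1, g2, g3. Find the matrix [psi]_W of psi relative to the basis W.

[[3, -2, -2], [-3, 2, -1], [-2, -1, 1]]

Let P have columns g1, ..., g3. Then [psi]_W = P^(-1) A P.
Here det P = -1, so P^(-1) is integer; computing A P first and then P^(-1)(A P) gives [[3, -2, -2], [-3, 2, -1], [-2, -1, 1]].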